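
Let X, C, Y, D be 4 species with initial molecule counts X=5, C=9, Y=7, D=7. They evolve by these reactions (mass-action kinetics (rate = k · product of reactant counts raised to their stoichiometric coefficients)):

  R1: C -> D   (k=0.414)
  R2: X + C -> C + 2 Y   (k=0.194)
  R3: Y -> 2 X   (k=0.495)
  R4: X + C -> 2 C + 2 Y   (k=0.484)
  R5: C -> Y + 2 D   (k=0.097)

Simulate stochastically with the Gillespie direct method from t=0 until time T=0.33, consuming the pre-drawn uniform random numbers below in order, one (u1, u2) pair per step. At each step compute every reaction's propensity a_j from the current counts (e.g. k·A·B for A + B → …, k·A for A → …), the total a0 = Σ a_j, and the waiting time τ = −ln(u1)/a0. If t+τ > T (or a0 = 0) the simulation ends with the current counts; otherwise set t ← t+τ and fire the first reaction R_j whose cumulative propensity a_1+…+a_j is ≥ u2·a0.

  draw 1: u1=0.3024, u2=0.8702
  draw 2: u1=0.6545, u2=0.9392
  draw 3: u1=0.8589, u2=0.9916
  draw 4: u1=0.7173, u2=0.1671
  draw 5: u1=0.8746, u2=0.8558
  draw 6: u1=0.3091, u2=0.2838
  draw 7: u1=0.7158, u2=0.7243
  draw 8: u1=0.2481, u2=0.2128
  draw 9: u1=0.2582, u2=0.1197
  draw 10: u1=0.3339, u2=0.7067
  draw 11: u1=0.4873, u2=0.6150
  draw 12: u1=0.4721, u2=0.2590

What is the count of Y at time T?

t=0.000: X=5 C=9 Y=7 D=7
Draw 1: a1=3.726, a2=8.730, a3=3.465, a4=21.780, a5=0.873, a0=38.574; τ=−ln(0.3024)/38.574=0.031 → t=0.031; u2·a0=0.8702·38.574=33.567; a1+…+a3=15.921 < 33.567 ≤ a1+…+a4=37.701 → R4 fires; X=4 C=10 Y=9 D=7
Draw 2: a1=4.140, a2=7.760, a3=4.455, a4=19.360, a5=0.970, a0=36.685; τ=−ln(0.6545)/36.685=0.012 → t=0.043; u2·a0=0.9392·36.685=34.455; a1+…+a3=16.355 < 34.455 ≤ a1+…+a4=35.715 → R4 fires; X=3 C=11 Y=11 D=7
Draw 3: a1=4.554, a2=6.402, a3=5.445, a4=15.972, a5=1.067, a0=33.440; τ=−ln(0.8589)/33.440=0.005 → t=0.047; u2·a0=0.9916·33.440=33.159; a1+…+a4=32.373 < 33.159 ≤ a1+…+a5=33.440 → R5 fires; X=3 C=10 Y=12 D=9
Draw 4: a1=4.140, a2=5.820, a3=5.940, a4=14.520, a5=0.970, a0=31.390; τ=−ln(0.7173)/31.390=0.011 → t=0.058; u2·a0=0.1671·31.390=5.245; a1=4.140 < 5.245 ≤ a1+a2=9.960 → R2 fires; X=2 C=10 Y=14 D=9
Draw 5: a1=4.140, a2=3.880, a3=6.930, a4=9.680, a5=0.970, a0=25.600; τ=−ln(0.8746)/25.600=0.005 → t=0.063; u2·a0=0.8558·25.600=21.908; a1+…+a3=14.950 < 21.908 ≤ a1+…+a4=24.630 → R4 fires; X=1 C=11 Y=16 D=9
Draw 6: a1=4.554, a2=2.134, a3=7.920, a4=5.324, a5=1.067, a0=20.999; τ=−ln(0.3091)/20.999=0.056 → t=0.119; u2·a0=0.2838·20.999=5.960; a1=4.554 < 5.960 ≤ a1+a2=6.688 → R2 fires; X=0 C=11 Y=18 D=9
Draw 7: a1=4.554, a2=0.000, a3=8.910, a4=0.000, a5=1.067, a0=14.531; τ=−ln(0.7158)/14.531=0.023 → t=0.142; u2·a0=0.7243·14.531=10.525; a1+a2=4.554 < 10.525 ≤ a1+…+a3=13.464 → R3 fires; X=2 C=11 Y=17 D=9
Draw 8: a1=4.554, a2=4.268, a3=8.415, a4=10.648, a5=1.067, a0=28.952; τ=−ln(0.2481)/28.952=0.048 → t=0.190; u2·a0=0.2128·28.952=6.161; a1=4.554 < 6.161 ≤ a1+a2=8.822 → R2 fires; X=1 C=11 Y=19 D=9
Draw 9: a1=4.554, a2=2.134, a3=9.405, a4=5.324, a5=1.067, a0=22.484; τ=−ln(0.2582)/22.484=0.060 → t=0.250; u2·a0=0.1197·22.484=2.691 ≤ a1=4.554 → R1 fires; X=1 C=10 Y=19 D=10
Draw 10: a1=4.140, a2=1.940, a3=9.405, a4=4.840, a5=0.970, a0=21.295; τ=−ln(0.3339)/21.295=0.052 → t=0.302; u2·a0=0.7067·21.295=15.049; a1+a2=6.080 < 15.049 ≤ a1+…+a3=15.485 → R3 fires; X=3 C=10 Y=18 D=10
Draw 11: a1=4.140, a2=5.820, a3=8.910, a4=14.520, a5=0.970, a0=34.360; τ=−ln(0.4873)/34.360=0.021 → t=0.323; u2·a0=0.6150·34.360=21.131; a1+…+a3=18.870 < 21.131 ≤ a1+…+a4=33.390 → R4 fires; X=2 C=11 Y=20 D=10
Draw 12: a1=4.554, a2=4.268, a3=9.900, a4=10.648, a5=1.067, a0=30.437; τ=−ln(0.4721)/30.437=0.025 → t=0.347 > T=0.33: stop.
Read off Y at T=0.33: 20

Y at T = 20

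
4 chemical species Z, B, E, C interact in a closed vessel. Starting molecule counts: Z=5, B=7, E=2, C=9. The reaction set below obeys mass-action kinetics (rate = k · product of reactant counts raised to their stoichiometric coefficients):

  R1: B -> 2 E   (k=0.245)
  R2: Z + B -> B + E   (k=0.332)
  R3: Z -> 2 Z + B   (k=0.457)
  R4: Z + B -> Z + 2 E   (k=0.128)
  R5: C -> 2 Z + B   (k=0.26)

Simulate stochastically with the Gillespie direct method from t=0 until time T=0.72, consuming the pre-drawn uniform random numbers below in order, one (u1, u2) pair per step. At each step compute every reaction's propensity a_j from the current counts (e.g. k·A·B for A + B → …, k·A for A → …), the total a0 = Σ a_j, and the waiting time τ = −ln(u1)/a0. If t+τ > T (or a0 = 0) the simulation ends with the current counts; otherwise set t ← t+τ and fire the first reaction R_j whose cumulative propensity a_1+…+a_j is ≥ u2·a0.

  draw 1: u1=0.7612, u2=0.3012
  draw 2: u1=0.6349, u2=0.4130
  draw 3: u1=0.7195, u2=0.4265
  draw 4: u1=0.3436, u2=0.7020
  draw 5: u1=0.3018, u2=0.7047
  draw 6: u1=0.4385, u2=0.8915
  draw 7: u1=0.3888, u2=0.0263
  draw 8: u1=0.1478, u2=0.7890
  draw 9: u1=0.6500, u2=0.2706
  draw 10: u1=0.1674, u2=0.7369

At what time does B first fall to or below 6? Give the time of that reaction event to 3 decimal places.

t=0.000: Z=5 B=7 E=2 C=9
Draw 1: a1=1.715, a2=11.620, a3=2.285, a4=4.480, a5=2.340, a0=22.440; τ=−ln(0.7612)/22.440=0.012 → t=0.012; u2·a0=0.3012·22.440=6.759; a1=1.715 < 6.759 ≤ a1+a2=13.335 → R2 fires; Z=4 B=7 E=3 C=9
Draw 2: a1=1.715, a2=9.296, a3=1.828, a4=3.584, a5=2.340, a0=18.763; τ=−ln(0.6349)/18.763=0.024 → t=0.036; u2·a0=0.4130·18.763=7.749; a1=1.715 < 7.749 ≤ a1+a2=11.011 → R2 fires; Z=3 B=7 E=4 C=9
Draw 3: a1=1.715, a2=6.972, a3=1.371, a4=2.688, a5=2.340, a0=15.086; τ=−ln(0.7195)/15.086=0.022 → t=0.058; u2·a0=0.4265·15.086=6.434; a1=1.715 < 6.434 ≤ a1+a2=8.687 → R2 fires; Z=2 B=7 E=5 C=9
Draw 4: a1=1.715, a2=4.648, a3=0.914, a4=1.792, a5=2.340, a0=11.409; τ=−ln(0.3436)/11.409=0.094 → t=0.152; u2·a0=0.7020·11.409=8.009; a1+…+a3=7.277 < 8.009 ≤ a1+…+a4=9.069 → R4 fires; Z=2 B=6 E=7 C=9
Draw 5: a1=1.470, a2=3.984, a3=0.914, a4=1.536, a5=2.340, a0=10.244; τ=−ln(0.3018)/10.244=0.117 → t=0.269; u2·a0=0.7047·10.244=7.219; a1+…+a3=6.368 < 7.219 ≤ a1+…+a4=7.904 → R4 fires; Z=2 B=5 E=9 C=9
Draw 6: a1=1.225, a2=3.320, a3=0.914, a4=1.280, a5=2.340, a0=9.079; τ=−ln(0.4385)/9.079=0.091 → t=0.360; u2·a0=0.8915·9.079=8.094; a1+…+a4=6.739 < 8.094 ≤ a1+…+a5=9.079 → R5 fires; Z=4 B=6 E=9 C=8
Draw 7: a1=1.470, a2=7.968, a3=1.828, a4=3.072, a5=2.080, a0=16.418; τ=−ln(0.3888)/16.418=0.058 → t=0.417; u2·a0=0.0263·16.418=0.432 ≤ a1=1.470 → R1 fires; Z=4 B=5 E=11 C=8
Draw 8: a1=1.225, a2=6.640, a3=1.828, a4=2.560, a5=2.080, a0=14.333; τ=−ln(0.1478)/14.333=0.133 → t=0.551; u2·a0=0.7890·14.333=11.309; a1+…+a3=9.693 < 11.309 ≤ a1+…+a4=12.253 → R4 fires; Z=4 B=4 E=13 C=8
Draw 9: a1=0.980, a2=5.312, a3=1.828, a4=2.048, a5=2.080, a0=12.248; τ=−ln(0.6500)/12.248=0.035 → t=0.586; u2·a0=0.2706·12.248=3.314; a1=0.980 < 3.314 ≤ a1+a2=6.292 → R2 fires; Z=3 B=4 E=14 C=8
Draw 10: a1=0.980, a2=3.984, a3=1.371, a4=1.536, a5=2.080, a0=9.951; τ=−ln(0.1674)/9.951=0.180 → t=0.765 > T=0.72: stop.
B first becomes ≤ 6 when it reaches 6 at the event at t=0.152.

Threshold first reached at t = 0.152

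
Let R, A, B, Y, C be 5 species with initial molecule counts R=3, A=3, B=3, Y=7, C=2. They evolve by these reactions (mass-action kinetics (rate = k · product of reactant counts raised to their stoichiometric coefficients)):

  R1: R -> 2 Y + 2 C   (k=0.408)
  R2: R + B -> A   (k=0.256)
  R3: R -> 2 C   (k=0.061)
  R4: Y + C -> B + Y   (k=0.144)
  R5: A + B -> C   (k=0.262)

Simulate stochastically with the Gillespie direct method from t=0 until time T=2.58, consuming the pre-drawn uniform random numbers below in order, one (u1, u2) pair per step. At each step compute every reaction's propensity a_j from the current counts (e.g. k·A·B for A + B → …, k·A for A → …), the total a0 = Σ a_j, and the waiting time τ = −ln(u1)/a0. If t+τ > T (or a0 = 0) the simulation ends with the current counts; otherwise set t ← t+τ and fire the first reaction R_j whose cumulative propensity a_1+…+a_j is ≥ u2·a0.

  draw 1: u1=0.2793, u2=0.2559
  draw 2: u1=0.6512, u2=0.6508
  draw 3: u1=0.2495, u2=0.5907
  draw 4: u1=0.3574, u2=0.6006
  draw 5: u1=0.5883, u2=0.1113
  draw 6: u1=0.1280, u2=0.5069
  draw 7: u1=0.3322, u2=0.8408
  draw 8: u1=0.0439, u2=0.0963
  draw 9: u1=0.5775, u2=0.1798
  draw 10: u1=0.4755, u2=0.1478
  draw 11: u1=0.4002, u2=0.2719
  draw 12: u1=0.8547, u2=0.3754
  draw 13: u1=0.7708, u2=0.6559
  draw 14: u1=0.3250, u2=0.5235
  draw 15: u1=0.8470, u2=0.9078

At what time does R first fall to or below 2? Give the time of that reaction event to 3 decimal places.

Threshold first reached at t = 0.158

t=0.000: R=3 A=3 B=3 Y=7 C=2
Draw 1: a1=1.224, a2=2.304, a3=0.183, a4=2.016, a5=2.358, a0=8.085; τ=−ln(0.2793)/8.085=0.158 → t=0.158; u2·a0=0.2559·8.085=2.069; a1=1.224 < 2.069 ≤ a1+a2=3.528 → R2 fires; R=2 A=4 B=2 Y=7 C=2
Draw 2: a1=0.816, a2=1.024, a3=0.122, a4=2.016, a5=2.096, a0=6.074; τ=−ln(0.6512)/6.074=0.071 → t=0.228; u2·a0=0.6508·6.074=3.953; a1+…+a3=1.962 < 3.953 ≤ a1+…+a4=3.978 → R4 fires; R=2 A=4 B=3 Y=7 C=1
Draw 3: a1=0.816, a2=1.536, a3=0.122, a4=1.008, a5=3.144, a0=6.626; τ=−ln(0.2495)/6.626=0.210 → t=0.438; u2·a0=0.5907·6.626=3.914; a1+…+a4=3.482 < 3.914 ≤ a1+…+a5=6.626 → R5 fires; R=2 A=3 B=2 Y=7 C=2
Draw 4: a1=0.816, a2=1.024, a3=0.122, a4=2.016, a5=1.572, a0=5.550; τ=−ln(0.3574)/5.550=0.185 → t=0.623; u2·a0=0.6006·5.550=3.333; a1+…+a3=1.962 < 3.333 ≤ a1+…+a4=3.978 → R4 fires; R=2 A=3 B=3 Y=7 C=1
Draw 5: a1=0.816, a2=1.536, a3=0.122, a4=1.008, a5=2.358, a0=5.840; τ=−ln(0.5883)/5.840=0.091 → t=0.714; u2·a0=0.1113·5.840=0.650 ≤ a1=0.816 → R1 fires; R=1 A=3 B=3 Y=9 C=3
Draw 6: a1=0.408, a2=0.768, a3=0.061, a4=3.888, a5=2.358, a0=7.483; τ=−ln(0.1280)/7.483=0.275 → t=0.989; u2·a0=0.5069·7.483=3.793; a1+…+a3=1.237 < 3.793 ≤ a1+…+a4=5.125 → R4 fires; R=1 A=3 B=4 Y=9 C=2
Draw 7: a1=0.408, a2=1.024, a3=0.061, a4=2.592, a5=3.144, a0=7.229; τ=−ln(0.3322)/7.229=0.152 → t=1.141; u2·a0=0.8408·7.229=6.078; a1+…+a4=4.085 < 6.078 ≤ a1+…+a5=7.229 → R5 fires; R=1 A=2 B=3 Y=9 C=3
Draw 8: a1=0.408, a2=0.768, a3=0.061, a4=3.888, a5=1.572, a0=6.697; τ=−ln(0.0439)/6.697=0.467 → t=1.608; u2·a0=0.0963·6.697=0.645; a1=0.408 < 0.645 ≤ a1+a2=1.176 → R2 fires; R=0 A=3 B=2 Y=9 C=3
Draw 9: a1=0.000, a2=0.000, a3=0.000, a4=3.888, a5=1.572, a0=5.460; τ=−ln(0.5775)/5.460=0.101 → t=1.709; u2·a0=0.1798·5.460=0.982; a1+…+a3=0.000 < 0.982 ≤ a1+…+a4=3.888 → R4 fires; R=0 A=3 B=3 Y=9 C=2
Draw 10: a1=0.000, a2=0.000, a3=0.000, a4=2.592, a5=2.358, a0=4.950; τ=−ln(0.4755)/4.950=0.150 → t=1.859; u2·a0=0.1478·4.950=0.732; a1+…+a3=0.000 < 0.732 ≤ a1+…+a4=2.592 → R4 fires; R=0 A=3 B=4 Y=9 C=1
Draw 11: a1=0.000, a2=0.000, a3=0.000, a4=1.296, a5=3.144, a0=4.440; τ=−ln(0.4002)/4.440=0.206 → t=2.065; u2·a0=0.2719·4.440=1.207; a1+…+a3=0.000 < 1.207 ≤ a1+…+a4=1.296 → R4 fires; R=0 A=3 B=5 Y=9 C=0
Draw 12: a1=0.000, a2=0.000, a3=0.000, a4=0.000, a5=3.930, a0=3.930; τ=−ln(0.8547)/3.930=0.040 → t=2.105; u2·a0=0.3754·3.930=1.475; a1+…+a4=0.000 < 1.475 ≤ a1+…+a5=3.930 → R5 fires; R=0 A=2 B=4 Y=9 C=1
Draw 13: a1=0.000, a2=0.000, a3=0.000, a4=1.296, a5=2.096, a0=3.392; τ=−ln(0.7708)/3.392=0.077 → t=2.182; u2·a0=0.6559·3.392=2.225; a1+…+a4=1.296 < 2.225 ≤ a1+…+a5=3.392 → R5 fires; R=0 A=1 B=3 Y=9 C=2
Draw 14: a1=0.000, a2=0.000, a3=0.000, a4=2.592, a5=0.786, a0=3.378; τ=−ln(0.3250)/3.378=0.333 → t=2.514; u2·a0=0.5235·3.378=1.768; a1+…+a3=0.000 < 1.768 ≤ a1+…+a4=2.592 → R4 fires; R=0 A=1 B=4 Y=9 C=1
Draw 15: a1=0.000, a2=0.000, a3=0.000, a4=1.296, a5=1.048, a0=2.344; τ=−ln(0.8470)/2.344=0.071 → t=2.585 > T=2.58: stop.
R first becomes ≤ 2 when it reaches 2 at the event at t=0.158.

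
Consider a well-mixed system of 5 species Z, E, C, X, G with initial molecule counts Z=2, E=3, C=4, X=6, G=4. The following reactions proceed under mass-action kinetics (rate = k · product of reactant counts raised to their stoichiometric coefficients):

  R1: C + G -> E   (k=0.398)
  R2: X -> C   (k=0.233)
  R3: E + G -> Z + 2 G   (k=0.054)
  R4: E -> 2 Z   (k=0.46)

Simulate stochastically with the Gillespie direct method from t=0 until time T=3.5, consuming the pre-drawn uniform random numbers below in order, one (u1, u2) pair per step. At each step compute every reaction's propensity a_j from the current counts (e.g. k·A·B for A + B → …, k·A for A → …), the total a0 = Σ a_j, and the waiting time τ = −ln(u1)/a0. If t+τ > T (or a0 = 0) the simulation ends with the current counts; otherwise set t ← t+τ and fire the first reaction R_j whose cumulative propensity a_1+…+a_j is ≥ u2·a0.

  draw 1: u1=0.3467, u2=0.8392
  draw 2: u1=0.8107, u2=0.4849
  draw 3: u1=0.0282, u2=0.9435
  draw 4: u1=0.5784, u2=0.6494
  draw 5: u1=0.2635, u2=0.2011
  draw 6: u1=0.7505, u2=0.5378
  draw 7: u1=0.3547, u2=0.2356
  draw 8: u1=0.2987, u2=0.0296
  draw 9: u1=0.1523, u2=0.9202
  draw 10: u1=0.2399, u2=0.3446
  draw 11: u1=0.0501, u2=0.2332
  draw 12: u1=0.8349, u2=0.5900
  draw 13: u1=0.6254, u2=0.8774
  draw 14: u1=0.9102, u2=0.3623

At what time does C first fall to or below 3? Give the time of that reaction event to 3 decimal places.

t=0.000: Z=2 E=3 C=4 X=6 G=4
Draw 1: a1=6.368, a2=1.398, a3=0.648, a4=1.380, a0=9.794; τ=−ln(0.3467)/9.794=0.108 → t=0.108; u2·a0=0.8392·9.794=8.219; a1+a2=7.766 < 8.219 ≤ a1+…+a3=8.414 → R3 fires; Z=3 E=2 C=4 X=6 G=5
Draw 2: a1=7.960, a2=1.398, a3=0.540, a4=0.920, a0=10.818; τ=−ln(0.8107)/10.818=0.019 → t=0.128; u2·a0=0.4849·10.818=5.246 ≤ a1=7.960 → R1 fires; Z=3 E=3 C=3 X=6 G=4
Draw 3: a1=4.776, a2=1.398, a3=0.648, a4=1.380, a0=8.202; τ=−ln(0.0282)/8.202=0.435 → t=0.563; u2·a0=0.9435·8.202=7.739; a1+…+a3=6.822 < 7.739 ≤ a1+…+a4=8.202 → R4 fires; Z=5 E=2 C=3 X=6 G=4
Draw 4: a1=4.776, a2=1.398, a3=0.432, a4=0.920, a0=7.526; τ=−ln(0.5784)/7.526=0.073 → t=0.635; u2·a0=0.6494·7.526=4.887; a1=4.776 < 4.887 ≤ a1+a2=6.174 → R2 fires; Z=5 E=2 C=4 X=5 G=4
Draw 5: a1=6.368, a2=1.165, a3=0.432, a4=0.920, a0=8.885; τ=−ln(0.2635)/8.885=0.150 → t=0.785; u2·a0=0.2011·8.885=1.787 ≤ a1=6.368 → R1 fires; Z=5 E=3 C=3 X=5 G=3
Draw 6: a1=3.582, a2=1.165, a3=0.486, a4=1.380, a0=6.613; τ=−ln(0.7505)/6.613=0.043 → t=0.829; u2·a0=0.5378·6.613=3.556 ≤ a1=3.582 → R1 fires; Z=5 E=4 C=2 X=5 G=2
Draw 7: a1=1.592, a2=1.165, a3=0.432, a4=1.840, a0=5.029; τ=−ln(0.3547)/5.029=0.206 → t=1.035; u2·a0=0.2356·5.029=1.185 ≤ a1=1.592 → R1 fires; Z=5 E=5 C=1 X=5 G=1
Draw 8: a1=0.398, a2=1.165, a3=0.270, a4=2.300, a0=4.133; τ=−ln(0.2987)/4.133=0.292 → t=1.327; u2·a0=0.0296·4.133=0.122 ≤ a1=0.398 → R1 fires; Z=5 E=6 C=0 X=5 G=0
Draw 9: a1=0.000, a2=1.165, a3=0.000, a4=2.760, a0=3.925; τ=−ln(0.1523)/3.925=0.479 → t=1.807; u2·a0=0.9202·3.925=3.612; a1+…+a3=1.165 < 3.612 ≤ a1+…+a4=3.925 → R4 fires; Z=7 E=5 C=0 X=5 G=0
Draw 10: a1=0.000, a2=1.165, a3=0.000, a4=2.300, a0=3.465; τ=−ln(0.2399)/3.465=0.412 → t=2.219; u2·a0=0.3446·3.465=1.194; a1+…+a3=1.165 < 1.194 ≤ a1+…+a4=3.465 → R4 fires; Z=9 E=4 C=0 X=5 G=0
Draw 11: a1=0.000, a2=1.165, a3=0.000, a4=1.840, a0=3.005; τ=−ln(0.0501)/3.005=0.996 → t=3.215; u2·a0=0.2332·3.005=0.701; a1=0.000 < 0.701 ≤ a1+a2=1.165 → R2 fires; Z=9 E=4 C=1 X=4 G=0
Draw 12: a1=0.000, a2=0.932, a3=0.000, a4=1.840, a0=2.772; τ=−ln(0.8349)/2.772=0.065 → t=3.280; u2·a0=0.5900·2.772=1.635; a1+…+a3=0.932 < 1.635 ≤ a1+…+a4=2.772 → R4 fires; Z=11 E=3 C=1 X=4 G=0
Draw 13: a1=0.000, a2=0.932, a3=0.000, a4=1.380, a0=2.312; τ=−ln(0.6254)/2.312=0.203 → t=3.483; u2·a0=0.8774·2.312=2.029; a1+…+a3=0.932 < 2.029 ≤ a1+…+a4=2.312 → R4 fires; Z=13 E=2 C=1 X=4 G=0
Draw 14: a1=0.000, a2=0.932, a3=0.000, a4=0.920, a0=1.852; τ=−ln(0.9102)/1.852=0.051 → t=3.534 > T=3.5: stop.
C first becomes ≤ 3 when it reaches 3 at the event at t=0.128.

Threshold first reached at t = 0.128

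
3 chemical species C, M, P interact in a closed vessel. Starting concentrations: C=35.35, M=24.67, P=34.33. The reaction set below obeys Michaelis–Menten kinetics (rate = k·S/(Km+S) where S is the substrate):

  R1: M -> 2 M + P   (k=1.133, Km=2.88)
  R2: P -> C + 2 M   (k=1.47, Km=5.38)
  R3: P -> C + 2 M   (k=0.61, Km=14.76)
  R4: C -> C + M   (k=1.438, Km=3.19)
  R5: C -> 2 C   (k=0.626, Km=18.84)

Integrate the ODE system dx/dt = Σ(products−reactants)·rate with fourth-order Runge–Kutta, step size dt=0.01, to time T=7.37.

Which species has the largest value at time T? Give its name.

Dominant species at T: M

RK4 with dt=0.01: 737 steps to T=7.37. Trajectory (selected grid times):
t=0.00: C=35.35 M=24.67 P=34.33
t=0.82: C=37.08 M=29.37 P=33.78
t=1.64: C=38.81 M=34.08 P=33.25
t=2.46: C=40.54 M=38.80 P=32.72
t=3.28: C=42.27 M=43.52 P=32.21
t=4.09: C=43.98 M=48.18 P=31.72
t=4.91: C=45.71 M=52.90 P=31.23
t=5.73: C=47.44 M=57.62 P=30.75
t=6.55: C=49.17 M=62.34 P=30.27
t=7.37: C=50.90 M=67.05 P=29.80
At T=7.37: C=50.90 M=67.05 P=29.80; the largest is M.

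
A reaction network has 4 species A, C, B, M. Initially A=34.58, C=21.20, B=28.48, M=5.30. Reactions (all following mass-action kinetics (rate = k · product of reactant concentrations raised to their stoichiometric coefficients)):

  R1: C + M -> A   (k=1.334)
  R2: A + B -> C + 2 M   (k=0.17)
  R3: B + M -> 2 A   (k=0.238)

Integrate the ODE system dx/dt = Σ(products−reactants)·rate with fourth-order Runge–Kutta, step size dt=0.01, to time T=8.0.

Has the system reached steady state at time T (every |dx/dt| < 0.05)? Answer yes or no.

Steady state at T: yes

RK4 with dt=0.01: 800 steps to T=8.0. Trajectory (selected grid times):
t=0.00: A=34.58 C=21.20 B=28.48 M=5.30
t=0.89: A=66.18 C=0.53 B=0.00 M=2.18
t=1.78: A=66.65 C=0.06 B=0.00 M=1.71
t=2.67: A=66.70 C=0.01 B=0.00 M=1.66
t=3.56: A=66.71 C=0.00 B=0.00 M=1.65
t=4.44: A=66.71 C=0.00 B=0.00 M=1.65
t=5.33: A=66.71 C=0.00 B=0.00 M=1.65
t=6.22: A=66.71 C=0.00 B=0.00 M=1.65
t=7.11: A=66.71 C=0.00 B=0.00 M=1.65
t=8.00: A=66.71 C=0.00 B=0.00 M=1.65
Rates at T: R1=0.0000, R2=0.0000, R3=0.0000
dx/dt at T (Σ net stoichiometry × rate): A=+0.0000, C=-0.0000, B=-0.0000, M=-0.0000
Largest |dx/dt| is |+0.0000| (A) < 0.05 → steady.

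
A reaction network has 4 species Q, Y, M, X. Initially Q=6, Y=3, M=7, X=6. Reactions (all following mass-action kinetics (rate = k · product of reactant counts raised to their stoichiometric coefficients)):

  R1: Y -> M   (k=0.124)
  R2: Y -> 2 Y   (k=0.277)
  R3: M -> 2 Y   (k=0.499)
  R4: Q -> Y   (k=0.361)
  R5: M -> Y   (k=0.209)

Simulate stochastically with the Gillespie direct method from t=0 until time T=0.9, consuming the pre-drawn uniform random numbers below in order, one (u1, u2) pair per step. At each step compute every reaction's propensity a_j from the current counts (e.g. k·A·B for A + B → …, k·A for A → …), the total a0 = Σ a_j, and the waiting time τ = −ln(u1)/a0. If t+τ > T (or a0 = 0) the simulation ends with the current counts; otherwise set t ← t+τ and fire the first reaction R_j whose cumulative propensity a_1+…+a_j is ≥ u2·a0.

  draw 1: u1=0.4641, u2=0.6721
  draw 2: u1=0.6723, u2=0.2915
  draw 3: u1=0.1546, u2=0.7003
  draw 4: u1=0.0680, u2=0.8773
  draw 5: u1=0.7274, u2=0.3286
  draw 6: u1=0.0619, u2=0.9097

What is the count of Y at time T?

Y at T = 9

t=0.000: Q=6 Y=3 M=7 X=6
Draw 1: a1=0.372, a2=0.831, a3=3.493, a4=2.166, a5=1.463, a0=8.325; τ=−ln(0.4641)/8.325=0.092 → t=0.092; u2·a0=0.6721·8.325=5.595; a1+…+a3=4.696 < 5.595 ≤ a1+…+a4=6.862 → R4 fires; Q=5 Y=4 M=7 X=6
Draw 2: a1=0.496, a2=1.108, a3=3.493, a4=1.805, a5=1.463, a0=8.365; τ=−ln(0.6723)/8.365=0.047 → t=0.140; u2·a0=0.2915·8.365=2.438; a1+a2=1.604 < 2.438 ≤ a1+…+a3=5.097 → R3 fires; Q=5 Y=6 M=6 X=6
Draw 3: a1=0.744, a2=1.662, a3=2.994, a4=1.805, a5=1.254, a0=8.459; τ=−ln(0.1546)/8.459=0.221 → t=0.360; u2·a0=0.7003·8.459=5.924; a1+…+a3=5.400 < 5.924 ≤ a1+…+a4=7.205 → R4 fires; Q=4 Y=7 M=6 X=6
Draw 4: a1=0.868, a2=1.939, a3=2.994, a4=1.444, a5=1.254, a0=8.499; τ=−ln(0.0680)/8.499=0.316 → t=0.677; u2·a0=0.8773·8.499=7.456; a1+…+a4=7.245 < 7.456 ≤ a1+…+a5=8.499 → R5 fires; Q=4 Y=8 M=5 X=6
Draw 5: a1=0.992, a2=2.216, a3=2.495, a4=1.444, a5=1.045, a0=8.192; τ=−ln(0.7274)/8.192=0.039 → t=0.716; u2·a0=0.3286·8.192=2.692; a1=0.992 < 2.692 ≤ a1+a2=3.208 → R2 fires; Q=4 Y=9 M=5 X=6
Draw 6: a1=1.116, a2=2.493, a3=2.495, a4=1.444, a5=1.045, a0=8.593; τ=−ln(0.0619)/8.593=0.324 → t=1.039 > T=0.9: stop.
Read off Y at T=0.9: 9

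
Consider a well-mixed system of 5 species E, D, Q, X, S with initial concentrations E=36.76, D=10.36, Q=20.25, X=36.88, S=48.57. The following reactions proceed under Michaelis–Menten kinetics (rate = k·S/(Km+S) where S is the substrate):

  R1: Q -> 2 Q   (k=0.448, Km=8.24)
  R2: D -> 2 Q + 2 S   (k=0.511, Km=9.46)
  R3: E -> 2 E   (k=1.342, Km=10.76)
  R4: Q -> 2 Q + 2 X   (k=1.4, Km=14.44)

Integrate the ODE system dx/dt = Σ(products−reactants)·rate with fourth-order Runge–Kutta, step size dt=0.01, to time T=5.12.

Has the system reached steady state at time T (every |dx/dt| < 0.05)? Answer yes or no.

RK4 with dt=0.01: 512 steps to T=5.12. Trajectory (selected grid times):
t=0.00: E=36.76 D=10.36 Q=20.25 X=36.88 S=48.57
t=0.57: E=37.35 D=10.21 Q=21.21 X=37.82 S=48.87
t=1.14: E=37.95 D=10.06 Q=22.17 X=38.78 S=49.17
t=1.71: E=38.54 D=9.91 Q=23.15 X=39.75 S=49.47
t=2.28: E=39.14 D=9.76 Q=24.13 X=40.74 S=49.77
t=2.84: E=39.73 D=9.61 Q=25.10 X=41.73 S=50.06
t=3.41: E=40.34 D=9.47 Q=26.09 X=42.75 S=50.35
t=3.98: E=40.94 D=9.32 Q=27.10 X=43.79 S=50.64
t=4.55: E=41.55 D=9.18 Q=28.11 X=44.83 S=50.93
t=5.12: E=42.16 D=9.04 Q=29.12 X=45.90 S=51.22
Rates at T: R1=0.3492, R2=0.2497, R3=1.0691, R4=0.9359
dx/dt at T (Σ net stoichiometry × rate): E=+1.0691, D=-0.2497, Q=+1.7844, X=+1.8718, S=+0.4993
Largest |dx/dt| is |+1.8718| (X) ≥ 0.05 → not steady.

Steady state at T: no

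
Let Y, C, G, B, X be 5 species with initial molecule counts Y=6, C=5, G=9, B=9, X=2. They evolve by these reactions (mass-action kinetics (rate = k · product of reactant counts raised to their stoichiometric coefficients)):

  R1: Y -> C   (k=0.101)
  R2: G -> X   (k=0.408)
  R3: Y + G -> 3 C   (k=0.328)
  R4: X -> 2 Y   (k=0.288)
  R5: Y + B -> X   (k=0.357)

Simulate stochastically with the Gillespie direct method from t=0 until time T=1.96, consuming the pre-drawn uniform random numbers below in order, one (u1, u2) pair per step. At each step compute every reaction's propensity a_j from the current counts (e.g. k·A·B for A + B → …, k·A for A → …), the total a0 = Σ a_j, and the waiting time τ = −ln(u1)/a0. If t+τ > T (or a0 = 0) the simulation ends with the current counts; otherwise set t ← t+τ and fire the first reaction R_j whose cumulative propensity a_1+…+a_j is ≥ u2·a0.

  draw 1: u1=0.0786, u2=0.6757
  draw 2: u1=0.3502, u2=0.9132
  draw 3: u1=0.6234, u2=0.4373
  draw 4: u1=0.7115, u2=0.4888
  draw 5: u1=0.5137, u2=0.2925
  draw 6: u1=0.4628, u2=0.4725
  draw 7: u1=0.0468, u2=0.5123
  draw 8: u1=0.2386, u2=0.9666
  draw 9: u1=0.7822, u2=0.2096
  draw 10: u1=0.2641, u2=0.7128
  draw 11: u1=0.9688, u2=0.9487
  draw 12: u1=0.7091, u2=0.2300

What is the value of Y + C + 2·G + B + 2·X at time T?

Check how each reaction changes W = Y + C + 2·G + B + 2·X (weight of products minus weight of reactants):
R1: Y -> C: (1·1) − (1·1) = 1 − 1 = 0
R2: G -> X: (2·1) − (2·1) = 2 − 2 = 0
R3: Y + G -> 3 C: (1·3) − (1·1 + 2·1) = 3 − 3 = 0
R4: X -> 2 Y: (1·2) − (2·1) = 2 − 2 = 0
R5: Y + B -> X: (2·1) − (1·1 + 1·1) = 2 − 2 = 0
Every reaction leaves W unchanged, so W is conserved and no simulation is needed: W(T) = W(0) = 6 + 5 + 2·9 + 9 + 2·2 = 42

Value at T = 42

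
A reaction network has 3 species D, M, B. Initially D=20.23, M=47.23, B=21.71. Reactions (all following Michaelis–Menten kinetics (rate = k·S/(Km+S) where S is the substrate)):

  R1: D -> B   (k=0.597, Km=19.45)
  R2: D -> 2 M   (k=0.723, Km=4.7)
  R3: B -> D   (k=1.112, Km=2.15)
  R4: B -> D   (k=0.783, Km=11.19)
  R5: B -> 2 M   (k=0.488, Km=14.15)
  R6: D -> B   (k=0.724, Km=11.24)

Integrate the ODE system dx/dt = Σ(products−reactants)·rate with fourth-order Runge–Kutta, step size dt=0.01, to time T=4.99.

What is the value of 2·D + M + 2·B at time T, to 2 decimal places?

Value at T = 131.11

Check how each reaction changes W = 2·D + M + 2·B (weight of products minus weight of reactants):
R1: D -> B: (2·1) − (2·1) = 2 − 2 = 0
R2: D -> 2 M: (1·2) − (2·1) = 2 − 2 = 0
R3: B -> D: (2·1) − (2·1) = 2 − 2 = 0
R4: B -> D: (2·1) − (2·1) = 2 − 2 = 0
R5: B -> 2 M: (1·2) − (2·1) = 2 − 2 = 0
R6: D -> B: (2·1) − (2·1) = 2 − 2 = 0
Every reaction leaves W unchanged, so W is conserved and no simulation is needed: W(T) = W(0) = 2·20.23 + 47.23 + 2·21.71 = 131.11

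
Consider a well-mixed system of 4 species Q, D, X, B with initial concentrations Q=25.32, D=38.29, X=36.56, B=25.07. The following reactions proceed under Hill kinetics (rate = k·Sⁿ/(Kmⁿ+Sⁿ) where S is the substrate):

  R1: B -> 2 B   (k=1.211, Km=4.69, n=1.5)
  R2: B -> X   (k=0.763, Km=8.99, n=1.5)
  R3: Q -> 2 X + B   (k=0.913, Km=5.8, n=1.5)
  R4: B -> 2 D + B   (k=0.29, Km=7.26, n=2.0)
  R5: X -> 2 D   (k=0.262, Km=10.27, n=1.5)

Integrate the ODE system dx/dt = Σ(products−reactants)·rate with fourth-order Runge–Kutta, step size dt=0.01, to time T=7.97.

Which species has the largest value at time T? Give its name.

Dominant species at T: X

RK4 with dt=0.01: 797 steps to T=7.97. Trajectory (selected grid times):
t=0.00: Q=25.32 D=38.29 X=36.56 B=25.07
t=0.89: Q=24.59 D=39.18 X=38.38 B=26.24
t=1.77: Q=23.87 D=40.06 X=40.18 B=27.39
t=2.66: Q=23.15 D=40.96 X=41.99 B=28.55
t=3.54: Q=22.43 D=41.85 X=43.78 B=29.69
t=4.43: Q=21.72 D=42.76 X=45.59 B=30.83
t=5.31: Q=21.01 D=43.66 X=47.37 B=31.96
t=6.20: Q=20.31 D=44.58 X=49.17 B=33.10
t=7.08: Q=19.61 D=45.49 X=50.93 B=34.22
t=7.97: Q=18.91 D=46.41 X=52.71 B=35.34
At T=7.97: Q=18.91 D=46.41 X=52.71 B=35.34; the largest is X.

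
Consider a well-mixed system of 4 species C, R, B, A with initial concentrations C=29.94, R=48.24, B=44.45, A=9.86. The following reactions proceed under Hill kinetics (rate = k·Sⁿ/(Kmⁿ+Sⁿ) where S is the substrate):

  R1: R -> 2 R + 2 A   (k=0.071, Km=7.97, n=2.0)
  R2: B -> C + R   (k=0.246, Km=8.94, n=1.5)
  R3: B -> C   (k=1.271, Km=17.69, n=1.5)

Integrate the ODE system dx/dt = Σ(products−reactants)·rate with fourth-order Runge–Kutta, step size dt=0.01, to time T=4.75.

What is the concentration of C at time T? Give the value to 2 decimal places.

RK4 with dt=0.01: 475 steps to T=4.75. Trajectory (selected grid times):
t=0.00: C=29.94 R=48.24 B=44.45 A=9.86
t=0.53: C=30.60 R=48.40 B=43.79 A=9.93
t=1.06: C=31.25 R=48.55 B=43.14 A=10.01
t=1.58: C=31.89 R=48.70 B=42.50 A=10.08
t=2.11: C=32.54 R=48.86 B=41.85 A=10.15
t=2.64: C=33.18 R=49.02 B=41.21 A=10.23
t=3.17: C=33.83 R=49.17 B=40.56 A=10.30
t=3.69: C=34.45 R=49.32 B=39.94 A=10.37
t=4.22: C=35.09 R=49.48 B=39.30 A=10.44
t=4.75: C=35.72 R=49.63 B=38.67 A=10.52
Read off C at T=4.75: 35.72

C at T = 35.72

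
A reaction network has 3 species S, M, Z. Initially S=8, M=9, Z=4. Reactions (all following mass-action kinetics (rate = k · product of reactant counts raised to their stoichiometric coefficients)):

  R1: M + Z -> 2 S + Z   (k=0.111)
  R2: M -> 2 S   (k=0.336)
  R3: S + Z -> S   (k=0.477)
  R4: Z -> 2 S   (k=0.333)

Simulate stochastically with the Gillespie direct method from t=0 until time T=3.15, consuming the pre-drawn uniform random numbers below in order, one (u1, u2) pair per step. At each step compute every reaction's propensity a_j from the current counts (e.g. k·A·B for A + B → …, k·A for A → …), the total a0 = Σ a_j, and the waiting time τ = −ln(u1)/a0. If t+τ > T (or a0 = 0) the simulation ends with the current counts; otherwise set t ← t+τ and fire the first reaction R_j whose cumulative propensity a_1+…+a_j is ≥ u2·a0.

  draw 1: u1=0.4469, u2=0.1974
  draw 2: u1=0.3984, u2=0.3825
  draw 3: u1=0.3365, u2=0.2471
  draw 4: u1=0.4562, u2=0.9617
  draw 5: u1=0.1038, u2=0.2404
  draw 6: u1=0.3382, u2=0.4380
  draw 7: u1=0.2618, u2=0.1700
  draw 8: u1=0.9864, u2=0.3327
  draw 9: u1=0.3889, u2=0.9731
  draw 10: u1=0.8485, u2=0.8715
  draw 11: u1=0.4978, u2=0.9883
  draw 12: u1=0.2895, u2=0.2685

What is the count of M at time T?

t=0.000: S=8 M=9 Z=4
Draw 1: a1=3.996, a2=3.024, a3=15.264, a4=1.332, a0=23.616; τ=−ln(0.4469)/23.616=0.034 → t=0.034; u2·a0=0.1974·23.616=4.662; a1=3.996 < 4.662 ≤ a1+a2=7.020 → R2 fires; S=10 M=8 Z=4
Draw 2: a1=3.552, a2=2.688, a3=19.080, a4=1.332, a0=26.652; τ=−ln(0.3984)/26.652=0.035 → t=0.069; u2·a0=0.3825·26.652=10.194; a1+a2=6.240 < 10.194 ≤ a1+…+a3=25.320 → R3 fires; S=10 M=8 Z=3
Draw 3: a1=2.664, a2=2.688, a3=14.310, a4=0.999, a0=20.661; τ=−ln(0.3365)/20.661=0.053 → t=0.121; u2·a0=0.2471·20.661=5.105; a1=2.664 < 5.105 ≤ a1+a2=5.352 → R2 fires; S=12 M=7 Z=3
Draw 4: a1=2.331, a2=2.352, a3=17.172, a4=0.999, a0=22.854; τ=−ln(0.4562)/22.854=0.034 → t=0.156; u2·a0=0.9617·22.854=21.979; a1+…+a3=21.855 < 21.979 ≤ a1+…+a4=22.854 → R4 fires; S=14 M=7 Z=2
Draw 5: a1=1.554, a2=2.352, a3=13.356, a4=0.666, a0=17.928; τ=−ln(0.1038)/17.928=0.126 → t=0.282; u2·a0=0.2404·17.928=4.310; a1+a2=3.906 < 4.310 ≤ a1+…+a3=17.262 → R3 fires; S=14 M=7 Z=1
Draw 6: a1=0.777, a2=2.352, a3=6.678, a4=0.333, a0=10.140; τ=−ln(0.3382)/10.140=0.107 → t=0.389; u2·a0=0.4380·10.140=4.441; a1+a2=3.129 < 4.441 ≤ a1+…+a3=9.807 → R3 fires; S=14 M=7 Z=0
Draw 7: a1=0.000, a2=2.352, a3=0.000, a4=0.000, a0=2.352; τ=−ln(0.2618)/2.352=0.570 → t=0.959; u2·a0=0.1700·2.352=0.400; a1=0.000 < 0.400 ≤ a1+a2=2.352 → R2 fires; S=16 M=6 Z=0
Draw 8: a1=0.000, a2=2.016, a3=0.000, a4=0.000, a0=2.016; τ=−ln(0.9864)/2.016=0.007 → t=0.966; u2·a0=0.3327·2.016=0.671; a1=0.000 < 0.671 ≤ a1+a2=2.016 → R2 fires; S=18 M=5 Z=0
Draw 9: a1=0.000, a2=1.680, a3=0.000, a4=0.000, a0=1.680; τ=−ln(0.3889)/1.680=0.562 → t=1.528; u2·a0=0.9731·1.680=1.635; a1=0.000 < 1.635 ≤ a1+a2=1.680 → R2 fires; S=20 M=4 Z=0
Draw 10: a1=0.000, a2=1.344, a3=0.000, a4=0.000, a0=1.344; τ=−ln(0.8485)/1.344=0.122 → t=1.650; u2·a0=0.8715·1.344=1.171; a1=0.000 < 1.171 ≤ a1+a2=1.344 → R2 fires; S=22 M=3 Z=0
Draw 11: a1=0.000, a2=1.008, a3=0.000, a4=0.000, a0=1.008; τ=−ln(0.4978)/1.008=0.692 → t=2.342; u2·a0=0.9883·1.008=0.996; a1=0.000 < 0.996 ≤ a1+a2=1.008 → R2 fires; S=24 M=2 Z=0
Draw 12: a1=0.000, a2=0.672, a3=0.000, a4=0.000, a0=0.672; τ=−ln(0.2895)/0.672=1.845 → t=4.187 > T=3.15: stop.
Read off M at T=3.15: 2

M at T = 2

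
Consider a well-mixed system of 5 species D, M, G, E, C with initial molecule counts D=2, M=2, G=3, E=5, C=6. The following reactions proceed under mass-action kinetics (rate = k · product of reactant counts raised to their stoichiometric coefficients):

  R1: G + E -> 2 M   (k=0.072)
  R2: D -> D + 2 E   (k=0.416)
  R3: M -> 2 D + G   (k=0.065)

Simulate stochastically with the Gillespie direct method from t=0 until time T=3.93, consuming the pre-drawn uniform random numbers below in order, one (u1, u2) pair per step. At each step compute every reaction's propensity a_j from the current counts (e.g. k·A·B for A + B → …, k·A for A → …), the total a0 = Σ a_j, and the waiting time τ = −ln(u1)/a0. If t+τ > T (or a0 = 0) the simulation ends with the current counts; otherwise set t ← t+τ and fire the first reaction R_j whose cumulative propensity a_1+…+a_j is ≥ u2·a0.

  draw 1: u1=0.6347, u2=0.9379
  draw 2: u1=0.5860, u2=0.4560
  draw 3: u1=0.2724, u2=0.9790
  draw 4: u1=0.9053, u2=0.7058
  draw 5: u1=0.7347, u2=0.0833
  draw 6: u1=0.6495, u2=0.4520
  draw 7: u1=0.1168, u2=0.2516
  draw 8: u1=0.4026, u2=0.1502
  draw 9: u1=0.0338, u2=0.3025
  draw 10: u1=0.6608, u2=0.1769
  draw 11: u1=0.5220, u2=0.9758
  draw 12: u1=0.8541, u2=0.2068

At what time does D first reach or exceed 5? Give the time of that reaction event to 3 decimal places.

Threshold first reached at t = 3.903

t=0.000: D=2 M=2 G=3 E=5 C=6
Draw 1: a1=1.080, a2=0.832, a3=0.130, a0=2.042; τ=−ln(0.6347)/2.042=0.223 → t=0.223; u2·a0=0.9379·2.042=1.915; a1+a2=1.912 < 1.915 ≤ a1+…+a3=2.042 → R3 fires; D=4 M=1 G=4 E=5 C=6
Draw 2: a1=1.440, a2=1.664, a3=0.065, a0=3.169; τ=−ln(0.5860)/3.169=0.169 → t=0.391; u2·a0=0.4560·3.169=1.445; a1=1.440 < 1.445 ≤ a1+a2=3.104 → R2 fires; D=4 M=1 G=4 E=7 C=6
Draw 3: a1=2.016, a2=1.664, a3=0.065, a0=3.745; τ=−ln(0.2724)/3.745=0.347 → t=0.739; u2·a0=0.9790·3.745=3.666; a1=2.016 < 3.666 ≤ a1+a2=3.680 → R2 fires; D=4 M=1 G=4 E=9 C=6
Draw 4: a1=2.592, a2=1.664, a3=0.065, a0=4.321; τ=−ln(0.9053)/4.321=0.023 → t=0.762; u2·a0=0.7058·4.321=3.050; a1=2.592 < 3.050 ≤ a1+a2=4.256 → R2 fires; D=4 M=1 G=4 E=11 C=6
Draw 5: a1=3.168, a2=1.664, a3=0.065, a0=4.897; τ=−ln(0.7347)/4.897=0.063 → t=0.825; u2·a0=0.0833·4.897=0.408 ≤ a1=3.168 → R1 fires; D=4 M=3 G=3 E=10 C=6
Draw 6: a1=2.160, a2=1.664, a3=0.195, a0=4.019; τ=−ln(0.6495)/4.019=0.107 → t=0.932; u2·a0=0.4520·4.019=1.817 ≤ a1=2.160 → R1 fires; D=4 M=5 G=2 E=9 C=6
Draw 7: a1=1.296, a2=1.664, a3=0.325, a0=3.285; τ=−ln(0.1168)/3.285=0.654 → t=1.586; u2·a0=0.2516·3.285=0.827 ≤ a1=1.296 → R1 fires; D=4 M=7 G=1 E=8 C=6
Draw 8: a1=0.576, a2=1.664, a3=0.455, a0=2.695; τ=−ln(0.4026)/2.695=0.338 → t=1.923; u2·a0=0.1502·2.695=0.405 ≤ a1=0.576 → R1 fires; D=4 M=9 G=0 E=7 C=6
Draw 9: a1=0.000, a2=1.664, a3=0.585, a0=2.249; τ=−ln(0.0338)/2.249=1.506 → t=3.429; u2·a0=0.3025·2.249=0.680; a1=0.000 < 0.680 ≤ a1+a2=1.664 → R2 fires; D=4 M=9 G=0 E=9 C=6
Draw 10: a1=0.000, a2=1.664, a3=0.585, a0=2.249; τ=−ln(0.6608)/2.249=0.184 → t=3.613; u2·a0=0.1769·2.249=0.398; a1=0.000 < 0.398 ≤ a1+a2=1.664 → R2 fires; D=4 M=9 G=0 E=11 C=6
Draw 11: a1=0.000, a2=1.664, a3=0.585, a0=2.249; τ=−ln(0.5220)/2.249=0.289 → t=3.903; u2·a0=0.9758·2.249=2.195; a1+a2=1.664 < 2.195 ≤ a1+…+a3=2.249 → R3 fires; D=6 M=8 G=1 E=11 C=6
Draw 12: a1=0.792, a2=2.496, a3=0.520, a0=3.808; τ=−ln(0.8541)/3.808=0.041 → t=3.944 > T=3.93: stop.
D first becomes ≥ 5 when it reaches 6 at the event at t=3.903.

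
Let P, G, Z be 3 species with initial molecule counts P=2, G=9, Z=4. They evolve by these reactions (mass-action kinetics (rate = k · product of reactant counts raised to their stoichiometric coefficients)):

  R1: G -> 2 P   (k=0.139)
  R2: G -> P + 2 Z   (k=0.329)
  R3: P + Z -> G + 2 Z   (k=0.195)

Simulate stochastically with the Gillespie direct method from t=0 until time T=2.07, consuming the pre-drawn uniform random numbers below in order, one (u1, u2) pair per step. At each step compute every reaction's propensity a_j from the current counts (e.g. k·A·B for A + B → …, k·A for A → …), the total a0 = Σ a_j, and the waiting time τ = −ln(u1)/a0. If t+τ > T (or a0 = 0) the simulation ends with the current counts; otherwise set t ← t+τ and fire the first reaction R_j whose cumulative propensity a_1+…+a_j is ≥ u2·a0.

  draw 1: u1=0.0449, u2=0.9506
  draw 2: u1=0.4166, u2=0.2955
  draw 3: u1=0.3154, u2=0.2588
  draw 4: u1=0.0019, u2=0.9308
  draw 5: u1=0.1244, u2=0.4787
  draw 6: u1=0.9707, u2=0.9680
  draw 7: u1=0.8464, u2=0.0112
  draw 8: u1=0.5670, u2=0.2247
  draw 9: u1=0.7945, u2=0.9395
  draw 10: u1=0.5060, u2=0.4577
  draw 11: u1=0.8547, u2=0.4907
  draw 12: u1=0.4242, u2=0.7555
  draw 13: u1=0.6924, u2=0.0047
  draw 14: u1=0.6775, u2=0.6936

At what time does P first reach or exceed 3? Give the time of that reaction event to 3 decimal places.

t=0.000: P=2 G=9 Z=4
Draw 1: a1=1.251, a2=2.961, a3=1.560, a0=5.772; τ=−ln(0.0449)/5.772=0.538 → t=0.538; u2·a0=0.9506·5.772=5.487; a1+a2=4.212 < 5.487 ≤ a1+…+a3=5.772 → R3 fires; P=1 G=10 Z=5
Draw 2: a1=1.390, a2=3.290, a3=0.975, a0=5.655; τ=−ln(0.4166)/5.655=0.155 → t=0.692; u2·a0=0.2955·5.655=1.671; a1=1.390 < 1.671 ≤ a1+a2=4.680 → R2 fires; P=2 G=9 Z=7
Draw 3: a1=1.251, a2=2.961, a3=2.730, a0=6.942; τ=−ln(0.3154)/6.942=0.166 → t=0.859; u2·a0=0.2588·6.942=1.797; a1=1.251 < 1.797 ≤ a1+a2=4.212 → R2 fires; P=3 G=8 Z=9
Draw 4: a1=1.112, a2=2.632, a3=5.265, a0=9.009; τ=−ln(0.0019)/9.009=0.696 → t=1.554; u2·a0=0.9308·9.009=8.386; a1+a2=3.744 < 8.386 ≤ a1+…+a3=9.009 → R3 fires; P=2 G=9 Z=10
Draw 5: a1=1.251, a2=2.961, a3=3.900, a0=8.112; τ=−ln(0.1244)/8.112=0.257 → t=1.811; u2·a0=0.4787·8.112=3.883; a1=1.251 < 3.883 ≤ a1+a2=4.212 → R2 fires; P=3 G=8 Z=12
Draw 6: a1=1.112, a2=2.632, a3=7.020, a0=10.764; τ=−ln(0.9707)/10.764=0.003 → t=1.814; u2·a0=0.9680·10.764=10.420; a1+a2=3.744 < 10.420 ≤ a1+…+a3=10.764 → R3 fires; P=2 G=9 Z=13
Draw 7: a1=1.251, a2=2.961, a3=5.070, a0=9.282; τ=−ln(0.8464)/9.282=0.018 → t=1.832; u2·a0=0.0112·9.282=0.104 ≤ a1=1.251 → R1 fires; P=4 G=8 Z=13
Draw 8: a1=1.112, a2=2.632, a3=10.140, a0=13.884; τ=−ln(0.5670)/13.884=0.041 → t=1.873; u2·a0=0.2247·13.884=3.120; a1=1.112 < 3.120 ≤ a1+a2=3.744 → R2 fires; P=5 G=7 Z=15
Draw 9: a1=0.973, a2=2.303, a3=14.625, a0=17.901; τ=−ln(0.7945)/17.901=0.013 → t=1.886; u2·a0=0.9395·17.901=16.818; a1+a2=3.276 < 16.818 ≤ a1+…+a3=17.901 → R3 fires; P=4 G=8 Z=16
Draw 10: a1=1.112, a2=2.632, a3=12.480, a0=16.224; τ=−ln(0.5060)/16.224=0.042 → t=1.928; u2·a0=0.4577·16.224=7.426; a1+a2=3.744 < 7.426 ≤ a1+…+a3=16.224 → R3 fires; P=3 G=9 Z=17
Draw 11: a1=1.251, a2=2.961, a3=9.945, a0=14.157; τ=−ln(0.8547)/14.157=0.011 → t=1.939; u2·a0=0.4907·14.157=6.947; a1+a2=4.212 < 6.947 ≤ a1+…+a3=14.157 → R3 fires; P=2 G=10 Z=18
Draw 12: a1=1.390, a2=3.290, a3=7.020, a0=11.700; τ=−ln(0.4242)/11.700=0.073 → t=2.012; u2·a0=0.7555·11.700=8.839; a1+a2=4.680 < 8.839 ≤ a1+…+a3=11.700 → R3 fires; P=1 G=11 Z=19
Draw 13: a1=1.529, a2=3.619, a3=3.705, a0=8.853; τ=−ln(0.6924)/8.853=0.042 → t=2.054; u2·a0=0.0047·8.853=0.042 ≤ a1=1.529 → R1 fires; P=3 G=10 Z=19
Draw 14: a1=1.390, a2=3.290, a3=11.115, a0=15.795; τ=−ln(0.6775)/15.795=0.025 → t=2.078 > T=2.07: stop.
P first becomes ≥ 3 when it reaches 3 at the event at t=0.859.

Threshold first reached at t = 0.859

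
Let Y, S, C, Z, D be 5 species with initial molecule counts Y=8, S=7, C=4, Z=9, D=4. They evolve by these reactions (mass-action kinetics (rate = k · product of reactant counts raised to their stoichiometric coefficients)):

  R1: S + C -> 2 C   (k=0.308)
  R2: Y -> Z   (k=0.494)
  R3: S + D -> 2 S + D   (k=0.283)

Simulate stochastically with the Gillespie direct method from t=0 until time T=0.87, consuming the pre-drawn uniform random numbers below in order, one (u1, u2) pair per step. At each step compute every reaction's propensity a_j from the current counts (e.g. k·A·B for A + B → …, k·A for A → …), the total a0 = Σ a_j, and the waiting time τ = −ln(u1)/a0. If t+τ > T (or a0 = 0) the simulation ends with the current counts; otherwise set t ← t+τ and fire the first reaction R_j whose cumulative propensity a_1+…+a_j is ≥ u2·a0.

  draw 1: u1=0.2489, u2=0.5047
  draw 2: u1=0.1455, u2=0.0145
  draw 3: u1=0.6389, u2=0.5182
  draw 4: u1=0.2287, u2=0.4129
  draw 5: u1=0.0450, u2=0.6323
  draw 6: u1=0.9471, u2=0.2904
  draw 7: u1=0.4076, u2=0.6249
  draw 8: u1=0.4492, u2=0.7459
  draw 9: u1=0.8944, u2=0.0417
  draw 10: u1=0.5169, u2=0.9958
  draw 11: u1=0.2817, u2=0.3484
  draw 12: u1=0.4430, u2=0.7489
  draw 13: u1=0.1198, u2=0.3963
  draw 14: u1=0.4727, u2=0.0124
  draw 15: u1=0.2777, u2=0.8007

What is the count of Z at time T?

t=0.000: Y=8 S=7 C=4 Z=9 D=4
Draw 1: a1=8.624, a2=3.952, a3=7.924, a0=20.500; τ=−ln(0.2489)/20.500=0.068 → t=0.068; u2·a0=0.5047·20.500=10.346; a1=8.624 < 10.346 ≤ a1+a2=12.576 → R2 fires; Y=7 S=7 C=4 Z=10 D=4
Draw 2: a1=8.624, a2=3.458, a3=7.924, a0=20.006; τ=−ln(0.1455)/20.006=0.096 → t=0.164; u2·a0=0.0145·20.006=0.290 ≤ a1=8.624 → R1 fires; Y=7 S=6 C=5 Z=10 D=4
Draw 3: a1=9.240, a2=3.458, a3=6.792, a0=19.490; τ=−ln(0.6389)/19.490=0.023 → t=0.187; u2·a0=0.5182·19.490=10.100; a1=9.240 < 10.100 ≤ a1+a2=12.698 → R2 fires; Y=6 S=6 C=5 Z=11 D=4
Draw 4: a1=9.240, a2=2.964, a3=6.792, a0=18.996; τ=−ln(0.2287)/18.996=0.078 → t=0.265; u2·a0=0.4129·18.996=7.843 ≤ a1=9.240 → R1 fires; Y=6 S=5 C=6 Z=11 D=4
Draw 5: a1=9.240, a2=2.964, a3=5.660, a0=17.864; τ=−ln(0.0450)/17.864=0.174 → t=0.438; u2·a0=0.6323·17.864=11.295; a1=9.240 < 11.295 ≤ a1+a2=12.204 → R2 fires; Y=5 S=5 C=6 Z=12 D=4
Draw 6: a1=9.240, a2=2.470, a3=5.660, a0=17.370; τ=−ln(0.9471)/17.370=0.003 → t=0.442; u2·a0=0.2904·17.370=5.044 ≤ a1=9.240 → R1 fires; Y=5 S=4 C=7 Z=12 D=4
Draw 7: a1=8.624, a2=2.470, a3=4.528, a0=15.622; τ=−ln(0.4076)/15.622=0.057 → t=0.499; u2·a0=0.6249·15.622=9.762; a1=8.624 < 9.762 ≤ a1+a2=11.094 → R2 fires; Y=4 S=4 C=7 Z=13 D=4
Draw 8: a1=8.624, a2=1.976, a3=4.528, a0=15.128; τ=−ln(0.4492)/15.128=0.053 → t=0.552; u2·a0=0.7459·15.128=11.284; a1+a2=10.600 < 11.284 ≤ a1+…+a3=15.128 → R3 fires; Y=4 S=5 C=7 Z=13 D=4
Draw 9: a1=10.780, a2=1.976, a3=5.660, a0=18.416; τ=−ln(0.8944)/18.416=0.006 → t=0.558; u2·a0=0.0417·18.416=0.768 ≤ a1=10.780 → R1 fires; Y=4 S=4 C=8 Z=13 D=4
Draw 10: a1=9.856, a2=1.976, a3=4.528, a0=16.360; τ=−ln(0.5169)/16.360=0.040 → t=0.598; u2·a0=0.9958·16.360=16.291; a1+a2=11.832 < 16.291 ≤ a1+…+a3=16.360 → R3 fires; Y=4 S=5 C=8 Z=13 D=4
Draw 11: a1=12.320, a2=1.976, a3=5.660, a0=19.956; τ=−ln(0.2817)/19.956=0.063 → t=0.662; u2·a0=0.3484·19.956=6.953 ≤ a1=12.320 → R1 fires; Y=4 S=4 C=9 Z=13 D=4
Draw 12: a1=11.088, a2=1.976, a3=4.528, a0=17.592; τ=−ln(0.4430)/17.592=0.046 → t=0.708; u2·a0=0.7489·17.592=13.175; a1+a2=13.064 < 13.175 ≤ a1+…+a3=17.592 → R3 fires; Y=4 S=5 C=9 Z=13 D=4
Draw 13: a1=13.860, a2=1.976, a3=5.660, a0=21.496; τ=−ln(0.1198)/21.496=0.099 → t=0.807; u2·a0=0.3963·21.496=8.519 ≤ a1=13.860 → R1 fires; Y=4 S=4 C=10 Z=13 D=4
Draw 14: a1=12.320, a2=1.976, a3=4.528, a0=18.824; τ=−ln(0.4727)/18.824=0.040 → t=0.847; u2·a0=0.0124·18.824=0.233 ≤ a1=12.320 → R1 fires; Y=4 S=3 C=11 Z=13 D=4
Draw 15: a1=10.164, a2=1.976, a3=3.396, a0=15.536; τ=−ln(0.2777)/15.536=0.082 → t=0.929 > T=0.87: stop.
Read off Z at T=0.87: 13

Z at T = 13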